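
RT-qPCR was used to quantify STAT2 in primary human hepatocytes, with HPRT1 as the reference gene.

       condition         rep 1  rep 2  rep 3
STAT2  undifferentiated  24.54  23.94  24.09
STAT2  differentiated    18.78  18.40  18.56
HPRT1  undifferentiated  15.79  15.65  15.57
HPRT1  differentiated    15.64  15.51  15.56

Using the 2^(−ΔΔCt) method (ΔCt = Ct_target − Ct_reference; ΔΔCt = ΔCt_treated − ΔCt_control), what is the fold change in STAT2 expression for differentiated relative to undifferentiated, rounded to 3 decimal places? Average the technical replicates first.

Mean Ct: STAT2 undifferentiated 24.190; STAT2 differentiated 18.580; HPRT1 undifferentiated 15.670; HPRT1 differentiated 15.570
ΔCt(undifferentiated) = 24.190 − 15.670 = 8.520
ΔCt(differentiated) = 18.580 − 15.570 = 3.010
ΔΔCt = 3.010 − 8.520 = -5.510
Fold change = 2^(−(-5.510)) = 2^5.510 = 45.5696

45.570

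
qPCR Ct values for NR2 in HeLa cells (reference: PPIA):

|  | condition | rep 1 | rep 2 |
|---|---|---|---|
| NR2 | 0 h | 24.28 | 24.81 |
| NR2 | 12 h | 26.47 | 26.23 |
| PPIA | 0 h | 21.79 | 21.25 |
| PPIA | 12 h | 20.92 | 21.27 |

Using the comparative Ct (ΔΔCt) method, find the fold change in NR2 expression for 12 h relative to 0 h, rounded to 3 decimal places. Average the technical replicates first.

Mean Ct: NR2 0 h 24.545; NR2 12 h 26.350; PPIA 0 h 21.520; PPIA 12 h 21.095
ΔCt(0 h) = 24.545 − 21.520 = 3.025
ΔCt(12 h) = 26.350 − 21.095 = 5.255
ΔΔCt = 5.255 − 3.025 = 2.230
Fold change = 2^(−2.230) = 0.2132

0.213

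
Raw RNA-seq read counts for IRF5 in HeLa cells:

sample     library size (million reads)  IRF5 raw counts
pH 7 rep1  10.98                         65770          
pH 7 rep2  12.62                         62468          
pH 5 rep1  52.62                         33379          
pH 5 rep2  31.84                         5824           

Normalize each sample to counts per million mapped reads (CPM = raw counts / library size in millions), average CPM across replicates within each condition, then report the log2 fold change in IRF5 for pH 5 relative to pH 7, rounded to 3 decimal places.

CPM(pH 7 rep1) = 65770 / 10.98 = 5989.9818
CPM(pH 7 rep2) = 62468 / 12.62 = 4949.9208
CPM(pH 5 rep1) = 33379 / 52.62 = 634.3406
CPM(pH 5 rep2) = 5824 / 31.84 = 182.9146
mean CPM(pH 7) = 5469.9513; mean CPM(pH 5) = 408.6276
Fold change = 408.6276 / 5469.9513 = 0.07470
log2(0.07470) = -3.7427

-3.743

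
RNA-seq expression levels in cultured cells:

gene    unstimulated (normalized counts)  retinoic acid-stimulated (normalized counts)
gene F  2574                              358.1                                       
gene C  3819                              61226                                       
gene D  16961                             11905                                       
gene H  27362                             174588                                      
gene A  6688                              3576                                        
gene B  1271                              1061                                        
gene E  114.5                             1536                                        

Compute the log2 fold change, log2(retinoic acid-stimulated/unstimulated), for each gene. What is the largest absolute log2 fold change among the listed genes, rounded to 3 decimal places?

log2(358.1/2574) = -2.846  (gene F)
log2(61226/3819) = 4.003  (gene C)
log2(11905/16961) = -0.511  (gene D)
log2(174588/27362) = 2.674  (gene H)
log2(3576/6688) = -0.903  (gene A)
log2(1061/1271) = -0.261  (gene B)
log2(1536/114.5) = 3.746  (gene E)
The largest magnitude belongs to gene C.

4.003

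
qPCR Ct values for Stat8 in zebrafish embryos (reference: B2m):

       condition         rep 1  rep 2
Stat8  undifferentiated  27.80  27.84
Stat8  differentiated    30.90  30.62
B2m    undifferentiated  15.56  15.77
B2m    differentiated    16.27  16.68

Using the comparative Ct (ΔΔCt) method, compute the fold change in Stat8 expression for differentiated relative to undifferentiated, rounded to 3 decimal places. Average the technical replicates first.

Mean Ct: Stat8 undifferentiated 27.820; Stat8 differentiated 30.760; B2m undifferentiated 15.665; B2m differentiated 16.475
ΔCt(undifferentiated) = 27.820 − 15.665 = 12.155
ΔCt(differentiated) = 30.760 − 16.475 = 14.285
ΔΔCt = 14.285 − 12.155 = 2.130
Fold change = 2^(−2.130) = 0.2285

0.228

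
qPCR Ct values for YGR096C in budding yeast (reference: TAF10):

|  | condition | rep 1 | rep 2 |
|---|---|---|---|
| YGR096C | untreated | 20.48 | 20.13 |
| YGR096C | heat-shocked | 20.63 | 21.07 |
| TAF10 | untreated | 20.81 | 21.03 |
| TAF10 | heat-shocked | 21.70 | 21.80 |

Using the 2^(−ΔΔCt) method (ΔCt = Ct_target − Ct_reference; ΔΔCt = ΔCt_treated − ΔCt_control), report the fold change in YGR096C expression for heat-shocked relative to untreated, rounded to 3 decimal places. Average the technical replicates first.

Mean Ct: YGR096C untreated 20.305; YGR096C heat-shocked 20.850; TAF10 untreated 20.920; TAF10 heat-shocked 21.750
ΔCt(untreated) = 20.305 − 20.920 = -0.615
ΔCt(heat-shocked) = 20.850 − 21.750 = -0.900
ΔΔCt = -0.900 − (-0.615) = -0.285
Fold change = 2^(−(-0.285)) = 2^0.285 = 1.2184

1.218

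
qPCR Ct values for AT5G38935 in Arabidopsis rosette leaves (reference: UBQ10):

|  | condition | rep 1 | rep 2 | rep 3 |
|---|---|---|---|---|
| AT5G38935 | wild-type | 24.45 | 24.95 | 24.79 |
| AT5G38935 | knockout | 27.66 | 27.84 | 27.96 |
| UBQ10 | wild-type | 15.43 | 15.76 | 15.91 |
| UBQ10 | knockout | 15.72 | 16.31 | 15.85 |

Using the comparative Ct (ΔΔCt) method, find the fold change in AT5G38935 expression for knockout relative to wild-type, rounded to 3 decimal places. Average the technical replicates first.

Mean Ct: AT5G38935 wild-type 24.730; AT5G38935 knockout 27.820; UBQ10 wild-type 15.700; UBQ10 knockout 15.960
ΔCt(wild-type) = 24.730 − 15.700 = 9.030
ΔCt(knockout) = 27.820 − 15.960 = 11.860
ΔΔCt = 11.860 − 9.030 = 2.830
Fold change = 2^(−2.830) = 0.1406

0.141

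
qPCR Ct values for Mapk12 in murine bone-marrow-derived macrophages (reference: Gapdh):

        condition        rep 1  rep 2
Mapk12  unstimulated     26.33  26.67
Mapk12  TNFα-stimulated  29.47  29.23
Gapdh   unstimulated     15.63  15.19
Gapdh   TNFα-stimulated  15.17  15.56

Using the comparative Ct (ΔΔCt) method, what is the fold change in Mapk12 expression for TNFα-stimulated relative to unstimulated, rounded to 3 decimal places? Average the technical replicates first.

0.134

Mean Ct: Mapk12 unstimulated 26.500; Mapk12 TNFα-stimulated 29.350; Gapdh unstimulated 15.410; Gapdh TNFα-stimulated 15.365
ΔCt(unstimulated) = 26.500 − 15.410 = 11.090
ΔCt(TNFα-stimulated) = 29.350 − 15.365 = 13.985
ΔΔCt = 13.985 − 11.090 = 2.895
Fold change = 2^(−2.895) = 0.1344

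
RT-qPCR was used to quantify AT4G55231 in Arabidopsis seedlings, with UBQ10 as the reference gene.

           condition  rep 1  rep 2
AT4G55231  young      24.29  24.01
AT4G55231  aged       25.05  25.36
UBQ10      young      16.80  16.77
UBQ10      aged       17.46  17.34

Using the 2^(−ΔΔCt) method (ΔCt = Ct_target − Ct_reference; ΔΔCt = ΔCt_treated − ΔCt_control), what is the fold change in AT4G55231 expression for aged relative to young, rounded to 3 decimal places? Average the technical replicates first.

0.737

Mean Ct: AT4G55231 young 24.150; AT4G55231 aged 25.205; UBQ10 young 16.785; UBQ10 aged 17.400
ΔCt(young) = 24.150 − 16.785 = 7.365
ΔCt(aged) = 25.205 − 17.400 = 7.805
ΔΔCt = 7.805 − 7.365 = 0.440
Fold change = 2^(−0.440) = 0.7371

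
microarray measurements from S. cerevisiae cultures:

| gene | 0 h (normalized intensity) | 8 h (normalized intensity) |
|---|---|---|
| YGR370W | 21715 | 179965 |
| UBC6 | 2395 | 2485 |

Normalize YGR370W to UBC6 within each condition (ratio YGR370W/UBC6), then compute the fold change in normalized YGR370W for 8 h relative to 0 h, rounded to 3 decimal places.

7.987

YGR370W/UBC6 (0 h) = 21715 / 2395 = 9.0668
YGR370W/UBC6 (8 h) = 179965 / 2485 = 72.421
Fold change = 72.421 / 9.0668 = 7.9874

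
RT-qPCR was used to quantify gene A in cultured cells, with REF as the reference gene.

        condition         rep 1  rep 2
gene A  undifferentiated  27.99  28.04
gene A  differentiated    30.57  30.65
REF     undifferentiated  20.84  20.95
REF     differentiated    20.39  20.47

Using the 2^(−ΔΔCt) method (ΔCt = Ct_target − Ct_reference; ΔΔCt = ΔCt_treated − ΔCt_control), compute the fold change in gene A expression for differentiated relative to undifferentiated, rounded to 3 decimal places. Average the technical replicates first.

Mean Ct: gene A undifferentiated 28.015; gene A differentiated 30.610; REF undifferentiated 20.895; REF differentiated 20.430
ΔCt(undifferentiated) = 28.015 − 20.895 = 7.120
ΔCt(differentiated) = 30.610 − 20.430 = 10.180
ΔΔCt = 10.180 − 7.120 = 3.060
Fold change = 2^(−3.060) = 0.1199

0.120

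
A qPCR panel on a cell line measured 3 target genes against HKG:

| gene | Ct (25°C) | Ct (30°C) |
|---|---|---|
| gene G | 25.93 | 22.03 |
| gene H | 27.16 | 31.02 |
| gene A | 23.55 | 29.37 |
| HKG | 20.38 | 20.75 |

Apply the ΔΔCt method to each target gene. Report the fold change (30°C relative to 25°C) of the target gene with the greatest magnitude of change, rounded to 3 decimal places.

gene G: ΔΔCt = (22.03−20.75) − (25.93−20.38) = 1.28 − 5.55 = -4.27; fold change = 2^4.27 = 19.293
gene H: ΔΔCt = (31.02−20.75) − (27.16−20.38) = 10.27 − 6.78 = 3.49; fold change = 2^-3.49 = 0.089
gene A: ΔΔCt = (29.37−20.75) − (23.55−20.38) = 8.62 − 3.17 = 5.45; fold change = 2^-5.45 = 0.023
gene A has the largest |ΔΔCt| = 5.45.

0.023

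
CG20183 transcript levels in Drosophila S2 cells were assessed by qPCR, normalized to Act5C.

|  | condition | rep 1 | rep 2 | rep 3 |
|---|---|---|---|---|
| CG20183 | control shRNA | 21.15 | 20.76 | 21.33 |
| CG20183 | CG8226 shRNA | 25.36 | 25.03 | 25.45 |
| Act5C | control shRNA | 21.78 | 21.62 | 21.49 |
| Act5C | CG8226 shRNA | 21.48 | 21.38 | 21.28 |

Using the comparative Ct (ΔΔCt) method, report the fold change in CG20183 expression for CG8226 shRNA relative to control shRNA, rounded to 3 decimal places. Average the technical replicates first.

Mean Ct: CG20183 control shRNA 21.080; CG20183 CG8226 shRNA 25.280; Act5C control shRNA 21.630; Act5C CG8226 shRNA 21.380
ΔCt(control shRNA) = 21.080 − 21.630 = -0.550
ΔCt(CG8226 shRNA) = 25.280 − 21.380 = 3.900
ΔΔCt = 3.900 − (-0.550) = 4.450
Fold change = 2^(−4.450) = 0.0458

0.046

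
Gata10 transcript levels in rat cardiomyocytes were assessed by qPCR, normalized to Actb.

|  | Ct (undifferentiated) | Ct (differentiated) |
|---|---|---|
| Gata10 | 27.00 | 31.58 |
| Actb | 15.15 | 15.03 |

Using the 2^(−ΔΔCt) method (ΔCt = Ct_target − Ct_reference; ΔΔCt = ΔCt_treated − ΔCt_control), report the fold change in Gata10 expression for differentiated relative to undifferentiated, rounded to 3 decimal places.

ΔCt(undifferentiated) = 27.000 − 15.150 = 11.850
ΔCt(differentiated) = 31.580 − 15.030 = 16.550
ΔΔCt = 16.550 − 11.850 = 4.700
Fold change = 2^(−4.700) = 0.0385

0.038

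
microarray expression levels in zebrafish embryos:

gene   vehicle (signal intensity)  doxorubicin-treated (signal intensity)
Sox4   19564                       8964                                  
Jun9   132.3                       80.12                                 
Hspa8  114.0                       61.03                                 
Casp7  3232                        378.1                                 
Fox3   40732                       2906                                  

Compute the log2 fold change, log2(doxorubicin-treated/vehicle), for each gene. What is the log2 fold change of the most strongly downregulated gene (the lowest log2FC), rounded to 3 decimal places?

-3.809

log2(8964/19564) = -1.126  (Sox4)
log2(80.12/132.3) = -0.724  (Jun9)
log2(61.03/114.0) = -0.901  (Hspa8)
log2(378.1/3232) = -3.096  (Casp7)
log2(2906/40732) = -3.809  (Fox3)
Fox3 is most strongly downregulated.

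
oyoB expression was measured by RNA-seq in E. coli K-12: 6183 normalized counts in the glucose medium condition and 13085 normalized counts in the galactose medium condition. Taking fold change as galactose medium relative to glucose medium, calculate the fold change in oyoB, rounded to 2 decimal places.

2.12

Fold change = 13085 / 6183 = 2.116
oyoB is upregulated.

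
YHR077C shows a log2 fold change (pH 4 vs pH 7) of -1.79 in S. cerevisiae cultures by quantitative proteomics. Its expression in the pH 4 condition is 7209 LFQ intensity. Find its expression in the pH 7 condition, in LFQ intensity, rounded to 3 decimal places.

24929.796

Fold change = 2^(-1.79) = 0.2892
pH 7 expression = 7209 / 0.2892 = 24929.796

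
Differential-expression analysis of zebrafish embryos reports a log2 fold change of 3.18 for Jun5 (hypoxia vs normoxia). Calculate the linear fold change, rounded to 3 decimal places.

Fold change = 2^(3.18) = 9.0631

9.063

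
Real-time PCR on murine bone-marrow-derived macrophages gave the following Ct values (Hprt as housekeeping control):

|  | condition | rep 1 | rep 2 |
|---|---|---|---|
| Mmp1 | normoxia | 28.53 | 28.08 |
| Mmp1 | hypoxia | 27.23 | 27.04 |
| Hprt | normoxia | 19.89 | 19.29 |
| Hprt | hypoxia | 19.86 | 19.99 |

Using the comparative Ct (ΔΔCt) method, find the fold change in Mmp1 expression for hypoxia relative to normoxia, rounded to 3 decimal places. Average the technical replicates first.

Mean Ct: Mmp1 normoxia 28.305; Mmp1 hypoxia 27.135; Hprt normoxia 19.590; Hprt hypoxia 19.925
ΔCt(normoxia) = 28.305 − 19.590 = 8.715
ΔCt(hypoxia) = 27.135 − 19.925 = 7.210
ΔΔCt = 7.210 − 8.715 = -1.505
Fold change = 2^(−(-1.505)) = 2^1.505 = 2.8382

2.838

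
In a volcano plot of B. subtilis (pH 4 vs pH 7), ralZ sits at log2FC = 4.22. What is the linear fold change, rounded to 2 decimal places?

18.64

Fold change = 2^(4.22) = 18.636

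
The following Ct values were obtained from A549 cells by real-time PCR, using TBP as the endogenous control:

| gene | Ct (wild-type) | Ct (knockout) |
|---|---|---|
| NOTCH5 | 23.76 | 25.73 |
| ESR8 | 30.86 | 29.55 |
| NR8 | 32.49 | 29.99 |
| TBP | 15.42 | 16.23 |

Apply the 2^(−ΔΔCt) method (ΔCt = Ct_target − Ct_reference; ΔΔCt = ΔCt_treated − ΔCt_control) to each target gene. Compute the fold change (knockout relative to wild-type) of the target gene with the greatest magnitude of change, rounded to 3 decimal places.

NOTCH5: ΔΔCt = (25.73−16.23) − (23.76−15.42) = 9.50 − 8.34 = 1.16; fold change = 2^-1.16 = 0.448
ESR8: ΔΔCt = (29.55−16.23) − (30.86−15.42) = 13.32 − 15.44 = -2.12; fold change = 2^2.12 = 4.347
NR8: ΔΔCt = (29.99−16.23) − (32.49−15.42) = 13.76 − 17.07 = -3.31; fold change = 2^3.31 = 9.918
NR8 has the largest |ΔΔCt| = 3.31.

9.918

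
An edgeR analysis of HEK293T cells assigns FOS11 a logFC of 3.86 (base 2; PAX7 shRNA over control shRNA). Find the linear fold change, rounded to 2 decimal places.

Fold change = 2^(3.86) = 14.520

14.52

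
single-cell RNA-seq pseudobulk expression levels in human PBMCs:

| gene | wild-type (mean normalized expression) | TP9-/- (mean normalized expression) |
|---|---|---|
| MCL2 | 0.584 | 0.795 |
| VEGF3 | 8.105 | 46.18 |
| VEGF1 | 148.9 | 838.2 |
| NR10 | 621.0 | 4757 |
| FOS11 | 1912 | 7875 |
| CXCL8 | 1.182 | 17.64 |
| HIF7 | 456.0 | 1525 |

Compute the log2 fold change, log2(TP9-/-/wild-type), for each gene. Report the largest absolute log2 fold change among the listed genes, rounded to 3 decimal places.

3.900

log2(0.795/0.584) = 0.445  (MCL2)
log2(46.18/8.105) = 2.510  (VEGF3)
log2(838.2/148.9) = 2.493  (VEGF1)
log2(4757/621.0) = 2.937  (NR10)
log2(7875/1912) = 2.042  (FOS11)
log2(17.64/1.182) = 3.900  (CXCL8)
log2(1525/456.0) = 1.742  (HIF7)
The largest magnitude belongs to CXCL8.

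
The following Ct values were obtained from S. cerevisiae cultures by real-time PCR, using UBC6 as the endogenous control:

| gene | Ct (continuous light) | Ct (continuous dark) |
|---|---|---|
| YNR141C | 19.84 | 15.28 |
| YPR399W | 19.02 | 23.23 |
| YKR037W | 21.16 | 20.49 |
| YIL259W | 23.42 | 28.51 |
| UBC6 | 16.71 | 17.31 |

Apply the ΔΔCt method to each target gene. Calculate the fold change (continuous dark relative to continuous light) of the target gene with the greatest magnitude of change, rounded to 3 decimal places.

YNR141C: ΔΔCt = (15.28−17.31) − (19.84−16.71) = -2.03 − 3.13 = -5.16; fold change = 2^5.16 = 35.753
YPR399W: ΔΔCt = (23.23−17.31) − (19.02−16.71) = 5.92 − 2.31 = 3.61; fold change = 2^-3.61 = 0.082
YKR037W: ΔΔCt = (20.49−17.31) − (21.16−16.71) = 3.18 − 4.45 = -1.27; fold change = 2^1.27 = 2.412
YIL259W: ΔΔCt = (28.51−17.31) − (23.42−16.71) = 11.20 − 6.71 = 4.49; fold change = 2^-4.49 = 0.045
YNR141C has the largest |ΔΔCt| = 5.16.

35.753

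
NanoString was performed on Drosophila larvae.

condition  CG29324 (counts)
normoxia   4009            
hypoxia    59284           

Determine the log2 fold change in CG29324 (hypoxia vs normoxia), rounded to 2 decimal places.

3.89

Fold change = 59284 / 4009 = 14.7877
log2(14.7877) = 3.886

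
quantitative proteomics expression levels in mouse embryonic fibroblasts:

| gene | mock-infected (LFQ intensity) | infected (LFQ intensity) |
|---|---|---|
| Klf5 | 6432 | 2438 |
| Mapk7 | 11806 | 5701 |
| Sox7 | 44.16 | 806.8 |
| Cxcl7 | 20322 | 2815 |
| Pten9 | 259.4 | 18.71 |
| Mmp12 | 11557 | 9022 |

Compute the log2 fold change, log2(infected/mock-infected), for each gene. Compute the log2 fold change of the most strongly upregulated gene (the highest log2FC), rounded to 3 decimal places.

4.191

log2(2438/6432) = -1.400  (Klf5)
log2(5701/11806) = -1.050  (Mapk7)
log2(806.8/44.16) = 4.191  (Sox7)
log2(2815/20322) = -2.852  (Cxcl7)
log2(18.71/259.4) = -3.793  (Pten9)
log2(9022/11557) = -0.357  (Mmp12)
Sox7 is most strongly upregulated.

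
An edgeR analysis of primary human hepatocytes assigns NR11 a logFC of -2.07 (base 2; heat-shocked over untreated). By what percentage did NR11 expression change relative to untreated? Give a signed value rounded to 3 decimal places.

-76.184%

Fold change = 2^(-2.07) = 0.2382
Percent change = (FC − 1) × 100% = (0.2382 − 1) × 100 = -76.184%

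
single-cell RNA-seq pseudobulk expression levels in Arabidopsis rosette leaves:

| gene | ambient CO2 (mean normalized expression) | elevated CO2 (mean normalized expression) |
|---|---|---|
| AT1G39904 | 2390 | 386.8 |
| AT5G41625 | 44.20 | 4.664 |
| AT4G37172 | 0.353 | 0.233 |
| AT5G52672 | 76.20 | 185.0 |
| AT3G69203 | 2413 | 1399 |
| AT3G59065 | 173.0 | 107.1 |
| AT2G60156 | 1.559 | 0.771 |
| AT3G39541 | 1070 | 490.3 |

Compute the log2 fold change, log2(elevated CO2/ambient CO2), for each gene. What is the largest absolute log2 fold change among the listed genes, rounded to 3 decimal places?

3.244

log2(386.8/2390) = -2.627  (AT1G39904)
log2(4.664/44.20) = -3.244  (AT5G41625)
log2(0.233/0.353) = -0.599  (AT4G37172)
log2(185.0/76.20) = 1.280  (AT5G52672)
log2(1399/2413) = -0.786  (AT3G69203)
log2(107.1/173.0) = -0.692  (AT3G59065)
log2(0.771/1.559) = -1.016  (AT2G60156)
log2(490.3/1070) = -1.126  (AT3G39541)
The largest magnitude belongs to AT5G41625.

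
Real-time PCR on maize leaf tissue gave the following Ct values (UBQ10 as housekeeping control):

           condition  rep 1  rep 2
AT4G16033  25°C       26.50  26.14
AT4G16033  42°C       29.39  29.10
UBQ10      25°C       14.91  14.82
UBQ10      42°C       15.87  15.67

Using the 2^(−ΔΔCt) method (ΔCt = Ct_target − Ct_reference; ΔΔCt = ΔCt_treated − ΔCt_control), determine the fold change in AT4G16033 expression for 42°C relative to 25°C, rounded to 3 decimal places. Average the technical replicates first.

Mean Ct: AT4G16033 25°C 26.320; AT4G16033 42°C 29.245; UBQ10 25°C 14.865; UBQ10 42°C 15.770
ΔCt(25°C) = 26.320 − 14.865 = 11.455
ΔCt(42°C) = 29.245 − 15.770 = 13.475
ΔΔCt = 13.475 − 11.455 = 2.020
Fold change = 2^(−2.020) = 0.2466

0.247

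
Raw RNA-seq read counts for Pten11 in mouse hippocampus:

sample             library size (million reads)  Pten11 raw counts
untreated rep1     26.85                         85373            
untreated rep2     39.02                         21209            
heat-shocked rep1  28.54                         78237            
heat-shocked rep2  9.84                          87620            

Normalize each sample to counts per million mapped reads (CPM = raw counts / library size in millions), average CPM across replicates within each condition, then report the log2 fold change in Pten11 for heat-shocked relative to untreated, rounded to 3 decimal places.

CPM(untreated rep1) = 85373 / 26.85 = 3179.6276
CPM(untreated rep2) = 21209 / 39.02 = 543.5418
CPM(heat-shocked rep1) = 78237 / 28.54 = 2741.3104
CPM(heat-shocked rep2) = 87620 / 9.84 = 8904.4715
mean CPM(untreated) = 1861.5847; mean CPM(heat-shocked) = 5822.8910
Fold change = 5822.8910 / 1861.5847 = 3.12792
log2(3.12792) = 1.6452

1.645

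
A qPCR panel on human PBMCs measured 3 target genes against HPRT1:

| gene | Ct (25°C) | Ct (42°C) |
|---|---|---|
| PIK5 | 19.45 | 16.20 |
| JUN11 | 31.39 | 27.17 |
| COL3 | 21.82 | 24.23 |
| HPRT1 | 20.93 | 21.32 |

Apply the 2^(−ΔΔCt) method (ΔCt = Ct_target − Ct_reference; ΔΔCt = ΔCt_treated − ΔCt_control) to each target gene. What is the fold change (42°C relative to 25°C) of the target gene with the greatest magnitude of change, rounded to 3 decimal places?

PIK5: ΔΔCt = (16.20−21.32) − (19.45−20.93) = -5.12 − (-1.48) = -3.64; fold change = 2^3.64 = 12.467
JUN11: ΔΔCt = (27.17−21.32) − (31.39−20.93) = 5.85 − 10.46 = -4.61; fold change = 2^4.61 = 24.420
COL3: ΔΔCt = (24.23−21.32) − (21.82−20.93) = 2.91 − 0.89 = 2.02; fold change = 2^-2.02 = 0.247
JUN11 has the largest |ΔΔCt| = 4.61.

24.420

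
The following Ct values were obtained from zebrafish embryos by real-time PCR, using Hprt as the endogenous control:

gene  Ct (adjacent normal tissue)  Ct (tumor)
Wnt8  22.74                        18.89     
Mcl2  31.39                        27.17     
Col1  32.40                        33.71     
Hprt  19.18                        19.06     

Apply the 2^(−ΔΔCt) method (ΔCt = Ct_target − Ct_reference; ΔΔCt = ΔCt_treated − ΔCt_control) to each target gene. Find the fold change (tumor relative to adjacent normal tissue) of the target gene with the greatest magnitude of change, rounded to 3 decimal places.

17.148

Wnt8: ΔΔCt = (18.89−19.06) − (22.74−19.18) = -0.17 − 3.56 = -3.73; fold change = 2^3.73 = 13.269
Mcl2: ΔΔCt = (27.17−19.06) − (31.39−19.18) = 8.11 − 12.21 = -4.10; fold change = 2^4.10 = 17.148
Col1: ΔΔCt = (33.71−19.06) − (32.40−19.18) = 14.65 − 13.22 = 1.43; fold change = 2^-1.43 = 0.371
Mcl2 has the largest |ΔΔCt| = 4.10.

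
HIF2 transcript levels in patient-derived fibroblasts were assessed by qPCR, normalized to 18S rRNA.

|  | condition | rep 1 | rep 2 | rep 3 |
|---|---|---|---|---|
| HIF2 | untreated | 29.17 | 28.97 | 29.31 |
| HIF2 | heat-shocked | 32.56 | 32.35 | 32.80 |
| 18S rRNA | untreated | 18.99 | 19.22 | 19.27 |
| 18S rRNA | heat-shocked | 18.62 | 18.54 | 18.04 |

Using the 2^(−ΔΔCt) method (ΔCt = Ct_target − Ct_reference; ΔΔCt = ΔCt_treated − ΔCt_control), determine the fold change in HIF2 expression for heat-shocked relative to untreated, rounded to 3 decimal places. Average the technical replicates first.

0.055

Mean Ct: HIF2 untreated 29.150; HIF2 heat-shocked 32.570; 18S rRNA untreated 19.160; 18S rRNA heat-shocked 18.400
ΔCt(untreated) = 29.150 − 19.160 = 9.990
ΔCt(heat-shocked) = 32.570 − 18.400 = 14.170
ΔΔCt = 14.170 − 9.990 = 4.180
Fold change = 2^(−4.180) = 0.0552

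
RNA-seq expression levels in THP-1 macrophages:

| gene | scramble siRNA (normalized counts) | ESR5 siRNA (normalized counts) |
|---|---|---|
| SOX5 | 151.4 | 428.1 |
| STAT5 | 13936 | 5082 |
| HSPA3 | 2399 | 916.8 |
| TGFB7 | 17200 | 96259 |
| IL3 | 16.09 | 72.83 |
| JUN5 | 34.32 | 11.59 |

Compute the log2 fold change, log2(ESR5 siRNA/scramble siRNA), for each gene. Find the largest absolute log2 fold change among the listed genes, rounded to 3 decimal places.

2.485

log2(428.1/151.4) = 1.500  (SOX5)
log2(5082/13936) = -1.455  (STAT5)
log2(916.8/2399) = -1.388  (HSPA3)
log2(96259/17200) = 2.485  (TGFB7)
log2(72.83/16.09) = 2.178  (IL3)
log2(11.59/34.32) = -1.566  (JUN5)
The largest magnitude belongs to TGFB7.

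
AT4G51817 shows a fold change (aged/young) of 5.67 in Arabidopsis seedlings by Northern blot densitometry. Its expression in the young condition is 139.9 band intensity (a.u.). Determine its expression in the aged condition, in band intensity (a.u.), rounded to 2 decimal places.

aged expression = 139.9 × 5.67 = 793.23

793.23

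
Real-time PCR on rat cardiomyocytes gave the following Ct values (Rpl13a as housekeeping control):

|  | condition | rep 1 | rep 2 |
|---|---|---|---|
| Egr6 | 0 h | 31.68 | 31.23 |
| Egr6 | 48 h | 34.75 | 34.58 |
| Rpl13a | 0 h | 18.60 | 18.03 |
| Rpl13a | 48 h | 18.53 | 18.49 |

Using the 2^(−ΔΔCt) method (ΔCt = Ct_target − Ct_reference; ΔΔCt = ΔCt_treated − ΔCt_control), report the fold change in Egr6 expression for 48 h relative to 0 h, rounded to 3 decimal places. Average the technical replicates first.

Mean Ct: Egr6 0 h 31.455; Egr6 48 h 34.665; Rpl13a 0 h 18.315; Rpl13a 48 h 18.510
ΔCt(0 h) = 31.455 − 18.315 = 13.140
ΔCt(48 h) = 34.665 − 18.510 = 16.155
ΔΔCt = 16.155 − 13.140 = 3.015
Fold change = 2^(−3.015) = 0.1237

0.124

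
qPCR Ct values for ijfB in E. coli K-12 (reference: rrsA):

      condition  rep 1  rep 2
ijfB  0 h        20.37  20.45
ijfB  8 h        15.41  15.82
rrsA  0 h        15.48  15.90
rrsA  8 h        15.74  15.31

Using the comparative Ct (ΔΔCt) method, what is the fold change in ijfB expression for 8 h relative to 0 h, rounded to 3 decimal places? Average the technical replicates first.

Mean Ct: ijfB 0 h 20.410; ijfB 8 h 15.615; rrsA 0 h 15.690; rrsA 8 h 15.525
ΔCt(0 h) = 20.410 − 15.690 = 4.720
ΔCt(8 h) = 15.615 − 15.525 = 0.090
ΔΔCt = 0.090 − 4.720 = -4.630
Fold change = 2^(−(-4.630)) = 2^4.630 = 24.7610

24.761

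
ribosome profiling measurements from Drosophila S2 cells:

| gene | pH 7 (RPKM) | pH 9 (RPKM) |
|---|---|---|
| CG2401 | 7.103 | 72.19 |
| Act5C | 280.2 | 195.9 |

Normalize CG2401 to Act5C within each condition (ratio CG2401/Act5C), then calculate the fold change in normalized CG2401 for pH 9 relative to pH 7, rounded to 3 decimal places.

CG2401/Act5C (pH 7) = 7.103 / 280.2 = 0.02535
CG2401/Act5C (pH 9) = 72.19 / 195.9 = 0.3685
Fold change = 0.3685 / 0.02535 = 14.5368

14.537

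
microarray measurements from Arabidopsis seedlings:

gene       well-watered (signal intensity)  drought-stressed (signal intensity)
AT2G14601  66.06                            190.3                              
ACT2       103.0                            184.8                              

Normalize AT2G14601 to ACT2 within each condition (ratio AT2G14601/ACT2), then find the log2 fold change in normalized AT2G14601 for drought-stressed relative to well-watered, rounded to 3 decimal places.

0.683

AT2G14601/ACT2 (well-watered) = 66.06 / 103.0 = 0.64136
AT2G14601/ACT2 (drought-stressed) = 190.3 / 184.8 = 1.0298
Fold change = 1.0298 / 0.64136 = 1.6056
log2(1.6056) = 0.6831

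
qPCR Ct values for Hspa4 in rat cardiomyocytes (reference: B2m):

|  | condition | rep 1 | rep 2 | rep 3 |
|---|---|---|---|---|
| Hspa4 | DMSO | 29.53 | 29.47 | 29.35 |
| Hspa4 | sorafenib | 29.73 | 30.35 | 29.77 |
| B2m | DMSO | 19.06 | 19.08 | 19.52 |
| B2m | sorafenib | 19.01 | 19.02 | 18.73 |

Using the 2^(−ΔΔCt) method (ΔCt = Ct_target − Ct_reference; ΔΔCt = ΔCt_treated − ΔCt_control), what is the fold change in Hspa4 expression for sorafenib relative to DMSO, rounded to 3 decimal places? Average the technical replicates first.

0.574

Mean Ct: Hspa4 DMSO 29.450; Hspa4 sorafenib 29.950; B2m DMSO 19.220; B2m sorafenib 18.920
ΔCt(DMSO) = 29.450 − 19.220 = 10.230
ΔCt(sorafenib) = 29.950 − 18.920 = 11.030
ΔΔCt = 11.030 − 10.230 = 0.800
Fold change = 2^(−0.800) = 0.5743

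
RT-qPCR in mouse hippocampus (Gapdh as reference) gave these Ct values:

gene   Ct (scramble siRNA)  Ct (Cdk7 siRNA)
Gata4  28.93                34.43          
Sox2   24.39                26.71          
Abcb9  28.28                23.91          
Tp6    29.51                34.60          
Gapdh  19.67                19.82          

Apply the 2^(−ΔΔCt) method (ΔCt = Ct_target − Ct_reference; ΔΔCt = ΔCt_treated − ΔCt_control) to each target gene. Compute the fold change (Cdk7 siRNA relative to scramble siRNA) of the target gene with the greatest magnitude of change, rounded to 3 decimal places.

Gata4: ΔΔCt = (34.43−19.82) − (28.93−19.67) = 14.61 − 9.26 = 5.35; fold change = 2^-5.35 = 0.025
Sox2: ΔΔCt = (26.71−19.82) − (24.39−19.67) = 6.89 − 4.72 = 2.17; fold change = 2^-2.17 = 0.222
Abcb9: ΔΔCt = (23.91−19.82) − (28.28−19.67) = 4.09 − 8.61 = -4.52; fold change = 2^4.52 = 22.943
Tp6: ΔΔCt = (34.60−19.82) − (29.51−19.67) = 14.78 − 9.84 = 4.94; fold change = 2^-4.94 = 0.033
Gata4 has the largest |ΔΔCt| = 5.35.

0.025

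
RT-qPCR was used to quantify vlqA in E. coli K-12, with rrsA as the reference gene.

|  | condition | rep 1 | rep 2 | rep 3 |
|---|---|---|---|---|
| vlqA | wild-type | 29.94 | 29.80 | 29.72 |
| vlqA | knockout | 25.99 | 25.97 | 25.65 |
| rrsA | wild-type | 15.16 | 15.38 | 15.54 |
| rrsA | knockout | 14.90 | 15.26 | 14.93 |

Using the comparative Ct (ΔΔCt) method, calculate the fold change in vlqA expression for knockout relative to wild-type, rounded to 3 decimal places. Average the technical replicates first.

Mean Ct: vlqA wild-type 29.820; vlqA knockout 25.870; rrsA wild-type 15.360; rrsA knockout 15.030
ΔCt(wild-type) = 29.820 − 15.360 = 14.460
ΔCt(knockout) = 25.870 − 15.030 = 10.840
ΔΔCt = 10.840 − 14.460 = -3.620
Fold change = 2^(−(-3.620)) = 2^3.620 = 12.2950

12.295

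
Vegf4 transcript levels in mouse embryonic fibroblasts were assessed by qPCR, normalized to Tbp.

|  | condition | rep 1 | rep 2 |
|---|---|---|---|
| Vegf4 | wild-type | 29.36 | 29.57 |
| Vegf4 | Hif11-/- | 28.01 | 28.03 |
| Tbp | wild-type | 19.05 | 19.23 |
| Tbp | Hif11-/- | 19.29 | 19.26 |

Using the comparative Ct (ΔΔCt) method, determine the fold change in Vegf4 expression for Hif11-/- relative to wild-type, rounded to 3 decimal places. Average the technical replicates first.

2.990

Mean Ct: Vegf4 wild-type 29.465; Vegf4 Hif11-/- 28.020; Tbp wild-type 19.140; Tbp Hif11-/- 19.275
ΔCt(wild-type) = 29.465 − 19.140 = 10.325
ΔCt(Hif11-/-) = 28.020 − 19.275 = 8.745
ΔΔCt = 8.745 − 10.325 = -1.580
Fold change = 2^(−(-1.580)) = 2^1.580 = 2.9897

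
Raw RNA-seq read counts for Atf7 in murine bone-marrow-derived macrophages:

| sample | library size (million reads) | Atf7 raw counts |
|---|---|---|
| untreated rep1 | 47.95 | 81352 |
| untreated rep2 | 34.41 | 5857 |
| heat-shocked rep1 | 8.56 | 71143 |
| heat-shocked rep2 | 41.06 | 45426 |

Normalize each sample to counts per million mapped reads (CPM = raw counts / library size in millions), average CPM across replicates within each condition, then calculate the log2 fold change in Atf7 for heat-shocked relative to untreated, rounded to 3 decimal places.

CPM(untreated rep1) = 81352 / 47.95 = 1696.6006
CPM(untreated rep2) = 5857 / 34.41 = 170.2121
CPM(heat-shocked rep1) = 71143 / 8.56 = 8311.0981
CPM(heat-shocked rep2) = 45426 / 41.06 = 1106.3322
mean CPM(untreated) = 933.4064; mean CPM(heat-shocked) = 4708.7152
Fold change = 4708.7152 / 933.4064 = 5.04466
log2(5.04466) = 2.3348

2.335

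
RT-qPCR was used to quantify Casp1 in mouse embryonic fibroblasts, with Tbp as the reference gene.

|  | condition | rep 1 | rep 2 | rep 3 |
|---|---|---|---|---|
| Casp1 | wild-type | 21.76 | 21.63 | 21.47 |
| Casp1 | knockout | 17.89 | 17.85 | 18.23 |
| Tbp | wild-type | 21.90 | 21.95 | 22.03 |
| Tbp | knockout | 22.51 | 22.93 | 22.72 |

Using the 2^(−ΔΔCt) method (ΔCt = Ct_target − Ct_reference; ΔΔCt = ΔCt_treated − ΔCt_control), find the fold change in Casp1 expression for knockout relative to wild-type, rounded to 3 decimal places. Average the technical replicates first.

20.966

Mean Ct: Casp1 wild-type 21.620; Casp1 knockout 17.990; Tbp wild-type 21.960; Tbp knockout 22.720
ΔCt(wild-type) = 21.620 − 21.960 = -0.340
ΔCt(knockout) = 17.990 − 22.720 = -4.730
ΔΔCt = -4.730 − (-0.340) = -4.390
Fold change = 2^(−(-4.390)) = 2^4.390 = 20.9663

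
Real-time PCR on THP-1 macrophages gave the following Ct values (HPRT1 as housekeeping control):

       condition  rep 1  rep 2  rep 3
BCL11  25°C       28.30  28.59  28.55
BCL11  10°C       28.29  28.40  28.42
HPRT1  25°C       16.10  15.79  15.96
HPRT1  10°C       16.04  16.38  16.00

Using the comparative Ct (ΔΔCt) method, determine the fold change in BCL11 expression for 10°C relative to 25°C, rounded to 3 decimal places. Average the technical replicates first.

1.231

Mean Ct: BCL11 25°C 28.480; BCL11 10°C 28.370; HPRT1 25°C 15.950; HPRT1 10°C 16.140
ΔCt(25°C) = 28.480 − 15.950 = 12.530
ΔCt(10°C) = 28.370 − 16.140 = 12.230
ΔΔCt = 12.230 − 12.530 = -0.300
Fold change = 2^(−(-0.300)) = 2^0.300 = 1.2311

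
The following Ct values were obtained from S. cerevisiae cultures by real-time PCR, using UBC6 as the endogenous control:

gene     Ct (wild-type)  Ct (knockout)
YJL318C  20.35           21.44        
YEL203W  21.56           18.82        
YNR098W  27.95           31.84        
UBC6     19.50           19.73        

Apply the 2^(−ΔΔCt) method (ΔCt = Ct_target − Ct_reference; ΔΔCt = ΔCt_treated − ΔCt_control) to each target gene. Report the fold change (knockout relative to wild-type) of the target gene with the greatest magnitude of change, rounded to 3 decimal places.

YJL318C: ΔΔCt = (21.44−19.73) − (20.35−19.50) = 1.71 − 0.85 = 0.86; fold change = 2^-0.86 = 0.551
YEL203W: ΔΔCt = (18.82−19.73) − (21.56−19.50) = -0.91 − 2.06 = -2.97; fold change = 2^2.97 = 7.835
YNR098W: ΔΔCt = (31.84−19.73) − (27.95−19.50) = 12.11 − 8.45 = 3.66; fold change = 2^-3.66 = 0.079
YNR098W has the largest |ΔΔCt| = 3.66.

0.079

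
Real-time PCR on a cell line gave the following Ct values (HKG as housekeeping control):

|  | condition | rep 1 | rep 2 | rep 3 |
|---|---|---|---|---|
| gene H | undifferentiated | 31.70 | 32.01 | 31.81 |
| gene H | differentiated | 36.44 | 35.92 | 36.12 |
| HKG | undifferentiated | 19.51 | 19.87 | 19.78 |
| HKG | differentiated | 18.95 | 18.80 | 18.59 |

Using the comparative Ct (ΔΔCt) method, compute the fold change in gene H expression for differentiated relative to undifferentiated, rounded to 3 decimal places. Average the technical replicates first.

0.026

Mean Ct: gene H undifferentiated 31.840; gene H differentiated 36.160; HKG undifferentiated 19.720; HKG differentiated 18.780
ΔCt(undifferentiated) = 31.840 − 19.720 = 12.120
ΔCt(differentiated) = 36.160 − 18.780 = 17.380
ΔΔCt = 17.380 − 12.120 = 5.260
Fold change = 2^(−5.260) = 0.0261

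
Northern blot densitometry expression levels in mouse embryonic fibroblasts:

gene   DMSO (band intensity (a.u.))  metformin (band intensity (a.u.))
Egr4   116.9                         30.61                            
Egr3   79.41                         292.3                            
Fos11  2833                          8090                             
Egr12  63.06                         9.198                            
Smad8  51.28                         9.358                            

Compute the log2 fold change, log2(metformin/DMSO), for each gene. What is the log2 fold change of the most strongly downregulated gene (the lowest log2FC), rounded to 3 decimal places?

-2.777

log2(30.61/116.9) = -1.933  (Egr4)
log2(292.3/79.41) = 1.880  (Egr3)
log2(8090/2833) = 1.514  (Fos11)
log2(9.198/63.06) = -2.777  (Egr12)
log2(9.358/51.28) = -2.454  (Smad8)
Egr12 is most strongly downregulated.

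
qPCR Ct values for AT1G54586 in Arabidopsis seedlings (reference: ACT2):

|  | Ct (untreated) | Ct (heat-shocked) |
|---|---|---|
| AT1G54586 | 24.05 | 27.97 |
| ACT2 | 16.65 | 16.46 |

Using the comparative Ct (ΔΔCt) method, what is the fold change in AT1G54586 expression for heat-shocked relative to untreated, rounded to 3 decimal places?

ΔCt(untreated) = 24.050 − 16.650 = 7.400
ΔCt(heat-shocked) = 27.970 − 16.460 = 11.510
ΔΔCt = 11.510 − 7.400 = 4.110
Fold change = 2^(−4.110) = 0.0579

0.058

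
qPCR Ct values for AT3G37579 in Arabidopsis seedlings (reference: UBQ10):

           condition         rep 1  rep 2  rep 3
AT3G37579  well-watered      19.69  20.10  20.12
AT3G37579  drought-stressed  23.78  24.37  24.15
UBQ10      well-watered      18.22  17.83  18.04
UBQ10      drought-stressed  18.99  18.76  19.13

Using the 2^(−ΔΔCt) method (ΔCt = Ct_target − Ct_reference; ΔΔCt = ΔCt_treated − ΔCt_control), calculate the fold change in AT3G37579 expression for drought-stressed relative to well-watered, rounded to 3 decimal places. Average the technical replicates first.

Mean Ct: AT3G37579 well-watered 19.970; AT3G37579 drought-stressed 24.100; UBQ10 well-watered 18.030; UBQ10 drought-stressed 18.960
ΔCt(well-watered) = 19.970 − 18.030 = 1.940
ΔCt(drought-stressed) = 24.100 − 18.960 = 5.140
ΔΔCt = 5.140 − 1.940 = 3.200
Fold change = 2^(−3.200) = 0.1088

0.109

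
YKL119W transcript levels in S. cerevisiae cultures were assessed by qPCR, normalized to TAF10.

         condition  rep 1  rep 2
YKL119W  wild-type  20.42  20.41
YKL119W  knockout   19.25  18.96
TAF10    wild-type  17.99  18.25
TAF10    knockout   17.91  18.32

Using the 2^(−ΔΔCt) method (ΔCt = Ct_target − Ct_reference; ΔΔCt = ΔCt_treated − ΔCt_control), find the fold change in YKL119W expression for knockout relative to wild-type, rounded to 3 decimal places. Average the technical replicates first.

2.471

Mean Ct: YKL119W wild-type 20.415; YKL119W knockout 19.105; TAF10 wild-type 18.120; TAF10 knockout 18.115
ΔCt(wild-type) = 20.415 − 18.120 = 2.295
ΔCt(knockout) = 19.105 − 18.115 = 0.990
ΔΔCt = 0.990 − 2.295 = -1.305
Fold change = 2^(−(-1.305)) = 2^1.305 = 2.4708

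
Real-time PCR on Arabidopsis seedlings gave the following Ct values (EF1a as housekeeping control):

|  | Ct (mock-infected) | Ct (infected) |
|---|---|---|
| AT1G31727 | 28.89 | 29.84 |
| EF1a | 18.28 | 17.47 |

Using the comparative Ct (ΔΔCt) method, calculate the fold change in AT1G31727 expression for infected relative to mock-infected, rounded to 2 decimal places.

ΔCt(mock-infected) = 28.890 − 18.280 = 10.610
ΔCt(infected) = 29.840 − 17.470 = 12.370
ΔΔCt = 12.370 − 10.610 = 1.760
Fold change = 2^(−1.760) = 0.295

0.30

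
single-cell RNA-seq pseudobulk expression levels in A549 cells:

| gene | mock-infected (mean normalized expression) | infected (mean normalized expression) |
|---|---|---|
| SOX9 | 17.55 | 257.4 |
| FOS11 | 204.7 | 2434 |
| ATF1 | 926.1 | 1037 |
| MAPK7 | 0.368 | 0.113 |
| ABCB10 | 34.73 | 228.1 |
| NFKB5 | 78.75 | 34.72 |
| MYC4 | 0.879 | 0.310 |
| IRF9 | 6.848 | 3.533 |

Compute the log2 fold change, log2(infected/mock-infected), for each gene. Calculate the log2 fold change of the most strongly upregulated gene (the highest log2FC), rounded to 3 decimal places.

log2(257.4/17.55) = 3.874  (SOX9)
log2(2434/204.7) = 3.572  (FOS11)
log2(1037/926.1) = 0.163  (ATF1)
log2(0.113/0.368) = -1.703  (MAPK7)
log2(228.1/34.73) = 2.715  (ABCB10)
log2(34.72/78.75) = -1.182  (NFKB5)
log2(0.310/0.879) = -1.504  (MYC4)
log2(3.533/6.848) = -0.955  (IRF9)
SOX9 is most strongly upregulated.

3.874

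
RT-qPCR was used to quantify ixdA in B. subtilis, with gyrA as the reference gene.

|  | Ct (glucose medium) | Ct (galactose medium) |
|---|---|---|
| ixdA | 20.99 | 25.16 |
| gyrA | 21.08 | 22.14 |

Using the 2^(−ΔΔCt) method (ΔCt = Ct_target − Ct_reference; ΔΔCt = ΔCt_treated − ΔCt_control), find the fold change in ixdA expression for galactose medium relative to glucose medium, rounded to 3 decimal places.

0.116

ΔCt(glucose medium) = 20.990 − 21.080 = -0.090
ΔCt(galactose medium) = 25.160 − 22.140 = 3.020
ΔΔCt = 3.020 − (-0.090) = 3.110
Fold change = 2^(−3.110) = 0.1158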